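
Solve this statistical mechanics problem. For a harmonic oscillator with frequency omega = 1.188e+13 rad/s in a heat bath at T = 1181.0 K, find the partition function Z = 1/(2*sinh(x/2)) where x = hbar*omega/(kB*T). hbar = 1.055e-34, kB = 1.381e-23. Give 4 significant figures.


Step 1: Compute x = hbar*omega/(kB*T) = 1.055e-34*1.188e+13/(1.381e-23*1181.0) = 0.07685
Step 2: x/2 = 0.03842
Step 3: sinh(x/2) = 0.03843
Step 4: Z = 1/(2*0.03843) = 13.01

13.01


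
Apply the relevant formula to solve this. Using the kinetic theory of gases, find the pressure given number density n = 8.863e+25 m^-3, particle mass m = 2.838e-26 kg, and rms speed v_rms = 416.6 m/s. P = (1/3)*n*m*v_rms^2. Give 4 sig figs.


Step 1: v_rms^2 = 416.6^2 = 1.736e+05
Step 2: n*m = 8.863e+25*2.838e-26 = 2.515
Step 3: P = (1/3)*2.515*1.736e+05 = 1.455e+05 Pa

1.455e+05


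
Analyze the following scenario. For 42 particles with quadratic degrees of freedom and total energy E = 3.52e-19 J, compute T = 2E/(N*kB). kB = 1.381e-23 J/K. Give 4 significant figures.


Step 1: Numerator = 2*E = 2*3.52e-19 = 7.04e-19 J
Step 2: Denominator = N*kB = 42*1.381e-23 = 5.8e-22
Step 3: T = 7.04e-19 / 5.8e-22 = 1214 K

1214


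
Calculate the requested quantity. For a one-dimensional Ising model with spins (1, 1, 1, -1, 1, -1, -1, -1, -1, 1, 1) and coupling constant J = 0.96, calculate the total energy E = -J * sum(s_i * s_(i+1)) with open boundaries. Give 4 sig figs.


Step 1: Nearest-neighbor products: 1, 1, -1, -1, -1, 1, 1, 1, -1, 1
Step 2: Sum of products = 2
Step 3: E = -0.96 * 2 = -1.92

-1.92


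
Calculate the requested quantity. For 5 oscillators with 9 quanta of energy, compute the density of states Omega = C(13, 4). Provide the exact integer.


Step 1: Use binomial coefficient C(13, 4)
Step 2: Numerator = 13! / 9!
Step 3: Denominator = 4!
Step 4: Omega = 715

715


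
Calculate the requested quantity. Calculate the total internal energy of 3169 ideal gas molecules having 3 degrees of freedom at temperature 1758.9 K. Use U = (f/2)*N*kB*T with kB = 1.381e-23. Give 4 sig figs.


Step 1: f/2 = 3/2 = 1.5
Step 2: N*kB*T = 3169*1.381e-23*1758.9 = 7.698e-17
Step 3: U = 1.5 * 7.698e-17 = 1.155e-16 J

1.155e-16


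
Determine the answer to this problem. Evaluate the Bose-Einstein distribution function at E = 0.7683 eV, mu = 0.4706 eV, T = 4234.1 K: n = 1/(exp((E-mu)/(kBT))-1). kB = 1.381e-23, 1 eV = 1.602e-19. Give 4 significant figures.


Step 1: (E - mu) = 0.2977 eV
Step 2: x = (E-mu)*eV/(kB*T) = 0.2977*1.602e-19/(1.381e-23*4234.1) = 0.8156
Step 3: exp(x) = 2.261
Step 4: n = 1/(exp(x)-1) = 0.7933

0.7933


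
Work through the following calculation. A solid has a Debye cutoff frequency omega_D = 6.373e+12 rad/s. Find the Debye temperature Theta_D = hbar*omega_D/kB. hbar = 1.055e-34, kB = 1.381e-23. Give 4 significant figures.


Step 1: hbar*omega_D = 1.055e-34 * 6.373e+12 = 6.724e-22 J
Step 2: Theta_D = 6.724e-22 / 1.381e-23
Step 3: Theta_D = 48.69 K

48.69


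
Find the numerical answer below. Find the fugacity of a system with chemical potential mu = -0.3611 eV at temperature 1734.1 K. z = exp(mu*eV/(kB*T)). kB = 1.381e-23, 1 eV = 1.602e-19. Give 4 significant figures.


Step 1: Convert mu to Joules: -0.3611*1.602e-19 = -5.785e-20 J
Step 2: kB*T = 1.381e-23*1734.1 = 2.395e-20 J
Step 3: mu/(kB*T) = -2.416
Step 4: z = exp(-2.416) = 0.08932

0.08932


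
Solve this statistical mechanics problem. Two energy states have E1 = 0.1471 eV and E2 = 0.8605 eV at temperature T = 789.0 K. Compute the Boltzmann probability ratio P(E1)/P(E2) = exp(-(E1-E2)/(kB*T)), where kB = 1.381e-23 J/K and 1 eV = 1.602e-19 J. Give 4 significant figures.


Step 1: Compute energy difference dE = E1 - E2 = 0.1471 - 0.8605 = -0.7134 eV
Step 2: Convert to Joules: dE_J = -0.7134 * 1.602e-19 = -1.143e-19 J
Step 3: Compute exponent = -dE_J / (kB * T) = -(-1.143e-19) / (1.381e-23 * 789.0) = 10.49
Step 4: P(E1)/P(E2) = exp(10.49) = 3.591e+04

3.591e+04


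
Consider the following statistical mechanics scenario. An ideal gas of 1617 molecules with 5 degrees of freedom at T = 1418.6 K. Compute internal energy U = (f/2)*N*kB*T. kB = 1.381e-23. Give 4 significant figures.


Step 1: f/2 = 5/2 = 2.5
Step 2: N*kB*T = 1617*1.381e-23*1418.6 = 3.168e-17
Step 3: U = 2.5 * 3.168e-17 = 7.92e-17 J

7.92e-17


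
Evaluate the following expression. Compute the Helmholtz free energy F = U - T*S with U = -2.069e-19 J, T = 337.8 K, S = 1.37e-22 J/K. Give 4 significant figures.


Step 1: T*S = 337.8 * 1.37e-22 = 4.628e-20 J
Step 2: F = U - T*S = -2.069e-19 - 4.628e-20
Step 3: F = -2.532e-19 J

-2.532e-19


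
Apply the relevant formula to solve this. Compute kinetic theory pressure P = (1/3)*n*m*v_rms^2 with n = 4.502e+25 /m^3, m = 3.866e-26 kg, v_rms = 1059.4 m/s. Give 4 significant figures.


Step 1: v_rms^2 = 1059.4^2 = 1.122e+06
Step 2: n*m = 4.502e+25*3.866e-26 = 1.74
Step 3: P = (1/3)*1.74*1.122e+06 = 6.511e+05 Pa

6.511e+05


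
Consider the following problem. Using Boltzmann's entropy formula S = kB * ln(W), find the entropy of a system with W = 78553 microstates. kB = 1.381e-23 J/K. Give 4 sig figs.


Step 1: ln(W) = ln(78553) = 11.27
Step 2: S = kB * ln(W) = 1.381e-23 * 11.27
Step 3: S = 1.557e-22 J/K

1.557e-22


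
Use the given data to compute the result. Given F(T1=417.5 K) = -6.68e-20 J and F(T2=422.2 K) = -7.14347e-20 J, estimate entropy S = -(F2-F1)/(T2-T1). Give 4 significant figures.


Step 1: dF = F2 - F1 = -7.14347e-20 - (-6.68e-20) = -4.6347e-21 J
Step 2: dT = T2 - T1 = 422.2 - 417.5 = 4.7 K
Step 3: S = -dF/dT = -(-4.6347e-21)/4.7 = 9.861e-22 J/K

9.861e-22


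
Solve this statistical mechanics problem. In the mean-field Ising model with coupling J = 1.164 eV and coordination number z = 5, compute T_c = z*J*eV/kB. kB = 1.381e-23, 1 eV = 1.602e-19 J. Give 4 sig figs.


Step 1: z*J = 5*1.164 = 5.82 eV
Step 2: Convert to Joules: 5.82*1.602e-19 = 9.324e-19 J
Step 3: T_c = 9.324e-19 / 1.381e-23 = 6.751e+04 K

6.751e+04


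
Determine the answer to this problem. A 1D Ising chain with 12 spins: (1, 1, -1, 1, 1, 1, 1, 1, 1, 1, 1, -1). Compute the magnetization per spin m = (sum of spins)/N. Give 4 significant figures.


Step 1: Count up spins (+1): 10, down spins (-1): 2
Step 2: Total magnetization M = 10 - 2 = 8
Step 3: m = M/N = 8/12 = 0.6667

0.6667


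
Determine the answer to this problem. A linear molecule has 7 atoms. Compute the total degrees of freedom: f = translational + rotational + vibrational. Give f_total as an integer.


Step 1: Translational DOF = 3
Step 2: Rotational DOF (linear) = 2
Step 3: Vibrational DOF = 3*7 - 5 = 16
Step 4: Total = 3 + 2 + 16 = 21

21


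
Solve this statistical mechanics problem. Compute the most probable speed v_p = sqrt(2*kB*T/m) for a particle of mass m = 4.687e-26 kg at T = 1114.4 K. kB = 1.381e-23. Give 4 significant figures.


Step 1: Numerator = 2*kB*T = 2*1.381e-23*1114.4 = 3.078e-20
Step 2: Ratio = 3.078e-20 / 4.687e-26 = 6.567e+05
Step 3: v_p = sqrt(6.567e+05) = 810.4 m/s

810.4


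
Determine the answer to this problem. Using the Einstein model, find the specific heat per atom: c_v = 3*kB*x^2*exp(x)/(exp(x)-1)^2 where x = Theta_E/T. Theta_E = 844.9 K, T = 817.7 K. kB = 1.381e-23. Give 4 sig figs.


Step 1: x = Theta_E/T = 844.9/817.7 = 1.033
Step 2: x^2 = 1.068
Step 3: exp(x) = 2.81
Step 4: c_v = 3*1.381e-23*1.068*2.81/(2.81-1)^2 = 3.793e-23

3.793e-23


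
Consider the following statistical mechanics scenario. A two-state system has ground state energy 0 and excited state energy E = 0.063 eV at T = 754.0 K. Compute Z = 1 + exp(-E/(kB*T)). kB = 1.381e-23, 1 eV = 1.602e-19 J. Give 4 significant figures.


Step 1: Compute beta*E = E*eV/(kB*T) = 0.063*1.602e-19/(1.381e-23*754.0) = 0.9693
Step 2: exp(-beta*E) = exp(-0.9693) = 0.3794
Step 3: Z = 1 + 0.3794 = 1.379

1.379


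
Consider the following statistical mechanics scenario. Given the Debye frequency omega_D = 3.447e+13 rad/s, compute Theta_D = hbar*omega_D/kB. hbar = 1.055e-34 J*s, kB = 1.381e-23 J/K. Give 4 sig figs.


Step 1: hbar*omega_D = 1.055e-34 * 3.447e+13 = 3.637e-21 J
Step 2: Theta_D = 3.637e-21 / 1.381e-23
Step 3: Theta_D = 263.3 K

263.3


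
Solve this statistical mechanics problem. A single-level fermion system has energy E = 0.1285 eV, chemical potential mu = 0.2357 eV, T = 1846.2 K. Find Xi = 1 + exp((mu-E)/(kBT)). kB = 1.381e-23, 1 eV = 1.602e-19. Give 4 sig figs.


Step 1: (mu - E) = 0.2357 - 0.1285 = 0.1072 eV
Step 2: x = (mu-E)*eV/(kB*T) = 0.1072*1.602e-19/(1.381e-23*1846.2) = 0.6736
Step 3: exp(x) = 1.961
Step 4: Xi = 1 + 1.961 = 2.961

2.961


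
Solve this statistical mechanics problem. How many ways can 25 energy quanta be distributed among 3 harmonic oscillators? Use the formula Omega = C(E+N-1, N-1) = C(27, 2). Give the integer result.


Step 1: Use binomial coefficient C(27, 2)
Step 2: Numerator = 27! / 25!
Step 3: Denominator = 2!
Step 4: Omega = 351

351


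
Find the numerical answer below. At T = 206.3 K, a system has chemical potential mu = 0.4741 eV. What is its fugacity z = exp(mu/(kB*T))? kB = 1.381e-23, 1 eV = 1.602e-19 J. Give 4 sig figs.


Step 1: Convert mu to Joules: 0.4741*1.602e-19 = 7.595e-20 J
Step 2: kB*T = 1.381e-23*206.3 = 2.849e-21 J
Step 3: mu/(kB*T) = 26.66
Step 4: z = exp(26.66) = 3.782e+11

3.782e+11


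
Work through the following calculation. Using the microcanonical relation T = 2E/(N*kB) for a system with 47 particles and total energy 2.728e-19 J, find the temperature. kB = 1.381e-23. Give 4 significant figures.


Step 1: Numerator = 2*E = 2*2.728e-19 = 5.456e-19 J
Step 2: Denominator = N*kB = 47*1.381e-23 = 6.491e-22
Step 3: T = 5.456e-19 / 6.491e-22 = 840.6 K

840.6


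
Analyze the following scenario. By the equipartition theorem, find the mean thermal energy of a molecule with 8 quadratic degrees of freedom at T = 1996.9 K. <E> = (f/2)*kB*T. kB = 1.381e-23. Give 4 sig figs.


Step 1: f/2 = 8/2 = 4
Step 2: kB*T = 1.381e-23 * 1996.9 = 2.758e-20
Step 3: <E> = 4 * 2.758e-20 = 1.103e-19 J

1.103e-19


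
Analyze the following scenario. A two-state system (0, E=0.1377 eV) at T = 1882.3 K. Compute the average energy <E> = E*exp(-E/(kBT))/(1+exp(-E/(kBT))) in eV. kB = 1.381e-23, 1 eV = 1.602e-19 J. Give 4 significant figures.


Step 1: beta*E = 0.1377*1.602e-19/(1.381e-23*1882.3) = 0.8486
Step 2: exp(-beta*E) = 0.428
Step 3: <E> = 0.1377*0.428/(1+0.428) = 0.04127 eV

0.04127


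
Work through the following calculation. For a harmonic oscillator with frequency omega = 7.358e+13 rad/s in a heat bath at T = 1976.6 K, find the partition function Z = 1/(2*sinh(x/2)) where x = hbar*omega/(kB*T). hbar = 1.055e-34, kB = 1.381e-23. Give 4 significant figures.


Step 1: Compute x = hbar*omega/(kB*T) = 1.055e-34*7.358e+13/(1.381e-23*1976.6) = 0.2844
Step 2: x/2 = 0.1422
Step 3: sinh(x/2) = 0.1427
Step 4: Z = 1/(2*0.1427) = 3.505

3.505


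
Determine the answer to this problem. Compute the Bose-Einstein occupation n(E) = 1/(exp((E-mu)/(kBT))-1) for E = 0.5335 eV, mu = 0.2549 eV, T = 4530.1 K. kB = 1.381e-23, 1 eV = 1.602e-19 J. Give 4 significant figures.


Step 1: (E - mu) = 0.2786 eV
Step 2: x = (E-mu)*eV/(kB*T) = 0.2786*1.602e-19/(1.381e-23*4530.1) = 0.7134
Step 3: exp(x) = 2.041
Step 4: n = 1/(exp(x)-1) = 0.9607

0.9607


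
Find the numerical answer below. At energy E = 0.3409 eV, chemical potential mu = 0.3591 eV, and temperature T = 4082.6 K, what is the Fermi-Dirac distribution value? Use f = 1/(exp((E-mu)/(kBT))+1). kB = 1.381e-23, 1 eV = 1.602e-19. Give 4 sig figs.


Step 1: (E - mu) = 0.3409 - 0.3591 = -0.0182 eV
Step 2: Convert: (E-mu)*eV = -2.916e-21 J
Step 3: x = (E-mu)*eV/(kB*T) = -0.05171
Step 4: f = 1/(exp(-0.05171)+1) = 0.5129

0.5129


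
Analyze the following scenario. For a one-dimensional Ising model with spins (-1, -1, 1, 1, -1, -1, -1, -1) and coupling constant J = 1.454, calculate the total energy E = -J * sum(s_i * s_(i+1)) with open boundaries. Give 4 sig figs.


Step 1: Nearest-neighbor products: 1, -1, 1, -1, 1, 1, 1
Step 2: Sum of products = 3
Step 3: E = -1.454 * 3 = -4.362

-4.362


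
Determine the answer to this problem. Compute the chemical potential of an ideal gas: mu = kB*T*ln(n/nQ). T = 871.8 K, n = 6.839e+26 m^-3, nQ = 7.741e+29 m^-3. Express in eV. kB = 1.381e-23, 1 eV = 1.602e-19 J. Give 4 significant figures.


Step 1: n/nQ = 6.839e+26/7.741e+29 = 0.0008835
Step 2: ln(n/nQ) = -7.032
Step 3: mu = kB*T*ln(n/nQ) = 1.204e-20*-7.032 = -8.466e-20 J
Step 4: Convert to eV: -8.466e-20/1.602e-19 = -0.5285 eV

-0.5285


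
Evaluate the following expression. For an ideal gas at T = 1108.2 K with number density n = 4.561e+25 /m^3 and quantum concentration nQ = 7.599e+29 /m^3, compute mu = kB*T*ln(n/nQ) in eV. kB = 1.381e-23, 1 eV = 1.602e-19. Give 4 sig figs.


Step 1: n/nQ = 4.561e+25/7.599e+29 = 6.002e-05
Step 2: ln(n/nQ) = -9.721
Step 3: mu = kB*T*ln(n/nQ) = 1.53e-20*-9.721 = -1.488e-19 J
Step 4: Convert to eV: -1.488e-19/1.602e-19 = -0.9286 eV

-0.9286


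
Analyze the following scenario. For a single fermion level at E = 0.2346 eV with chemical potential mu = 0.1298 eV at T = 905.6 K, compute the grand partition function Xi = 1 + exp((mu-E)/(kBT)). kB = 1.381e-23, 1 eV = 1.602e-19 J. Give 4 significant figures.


Step 1: (mu - E) = 0.1298 - 0.2346 = -0.1048 eV
Step 2: x = (mu-E)*eV/(kB*T) = -0.1048*1.602e-19/(1.381e-23*905.6) = -1.342
Step 3: exp(x) = 0.2612
Step 4: Xi = 1 + 0.2612 = 1.261

1.261


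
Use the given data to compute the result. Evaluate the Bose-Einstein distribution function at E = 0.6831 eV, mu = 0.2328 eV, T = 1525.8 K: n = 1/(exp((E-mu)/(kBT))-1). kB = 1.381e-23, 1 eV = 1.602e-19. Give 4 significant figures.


Step 1: (E - mu) = 0.4503 eV
Step 2: x = (E-mu)*eV/(kB*T) = 0.4503*1.602e-19/(1.381e-23*1525.8) = 3.424
Step 3: exp(x) = 30.68
Step 4: n = 1/(exp(x)-1) = 0.0337

0.0337


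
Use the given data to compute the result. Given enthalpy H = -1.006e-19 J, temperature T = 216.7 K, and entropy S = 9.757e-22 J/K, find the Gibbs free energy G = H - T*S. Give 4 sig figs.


Step 1: T*S = 216.7 * 9.757e-22 = 2.114e-19 J
Step 2: G = H - T*S = -1.006e-19 - 2.114e-19
Step 3: G = -3.12e-19 J

-3.12e-19


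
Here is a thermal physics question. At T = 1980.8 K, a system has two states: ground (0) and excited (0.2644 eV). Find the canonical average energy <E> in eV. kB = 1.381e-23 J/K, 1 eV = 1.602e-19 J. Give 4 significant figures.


Step 1: beta*E = 0.2644*1.602e-19/(1.381e-23*1980.8) = 1.548
Step 2: exp(-beta*E) = 0.2126
Step 3: <E> = 0.2644*0.2126/(1+0.2126) = 0.04635 eV

0.04635


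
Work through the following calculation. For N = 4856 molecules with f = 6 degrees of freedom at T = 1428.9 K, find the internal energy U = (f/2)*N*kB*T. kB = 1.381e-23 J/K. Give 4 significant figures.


Step 1: f/2 = 6/2 = 3.0
Step 2: N*kB*T = 4856*1.381e-23*1428.9 = 9.582e-17
Step 3: U = 3.0 * 9.582e-17 = 2.875e-16 J

2.875e-16


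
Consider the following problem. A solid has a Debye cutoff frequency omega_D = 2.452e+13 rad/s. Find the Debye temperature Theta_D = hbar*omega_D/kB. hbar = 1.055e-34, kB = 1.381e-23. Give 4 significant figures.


Step 1: hbar*omega_D = 1.055e-34 * 2.452e+13 = 2.587e-21 J
Step 2: Theta_D = 2.587e-21 / 1.381e-23
Step 3: Theta_D = 187.3 K

187.3


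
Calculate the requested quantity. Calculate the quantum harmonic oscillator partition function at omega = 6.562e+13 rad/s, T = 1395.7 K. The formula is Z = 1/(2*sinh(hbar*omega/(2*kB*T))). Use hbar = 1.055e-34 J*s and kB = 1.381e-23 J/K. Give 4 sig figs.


Step 1: Compute x = hbar*omega/(kB*T) = 1.055e-34*6.562e+13/(1.381e-23*1395.7) = 0.3592
Step 2: x/2 = 0.1796
Step 3: sinh(x/2) = 0.1806
Step 4: Z = 1/(2*0.1806) = 2.769

2.769


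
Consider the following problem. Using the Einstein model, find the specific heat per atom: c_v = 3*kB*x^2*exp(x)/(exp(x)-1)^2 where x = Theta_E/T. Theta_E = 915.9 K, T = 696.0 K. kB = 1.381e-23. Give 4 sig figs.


Step 1: x = Theta_E/T = 915.9/696.0 = 1.316
Step 2: x^2 = 1.732
Step 3: exp(x) = 3.728
Step 4: c_v = 3*1.381e-23*1.732*3.728/(3.728-1)^2 = 3.594e-23

3.594e-23


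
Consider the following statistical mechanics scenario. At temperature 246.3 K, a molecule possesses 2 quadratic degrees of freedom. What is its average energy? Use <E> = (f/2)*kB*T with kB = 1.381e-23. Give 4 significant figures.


Step 1: f/2 = 2/2 = 1
Step 2: kB*T = 1.381e-23 * 246.3 = 3.401e-21
Step 3: <E> = 1 * 3.401e-21 = 3.401e-21 J

3.401e-21


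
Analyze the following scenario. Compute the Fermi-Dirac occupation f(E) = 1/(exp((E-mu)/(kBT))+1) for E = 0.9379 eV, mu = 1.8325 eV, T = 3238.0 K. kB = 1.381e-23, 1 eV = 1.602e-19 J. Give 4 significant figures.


Step 1: (E - mu) = 0.9379 - 1.8325 = -0.8946 eV
Step 2: Convert: (E-mu)*eV = -1.433e-19 J
Step 3: x = (E-mu)*eV/(kB*T) = -3.205
Step 4: f = 1/(exp(-3.205)+1) = 0.961

0.961


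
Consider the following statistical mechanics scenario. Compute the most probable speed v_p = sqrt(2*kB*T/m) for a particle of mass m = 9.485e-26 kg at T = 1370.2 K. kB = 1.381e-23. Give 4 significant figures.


Step 1: Numerator = 2*kB*T = 2*1.381e-23*1370.2 = 3.784e-20
Step 2: Ratio = 3.784e-20 / 9.485e-26 = 3.99e+05
Step 3: v_p = sqrt(3.99e+05) = 631.7 m/s

631.7


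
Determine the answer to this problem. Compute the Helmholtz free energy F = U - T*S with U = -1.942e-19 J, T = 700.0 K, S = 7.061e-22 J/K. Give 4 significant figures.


Step 1: T*S = 700.0 * 7.061e-22 = 4.943e-19 J
Step 2: F = U - T*S = -1.942e-19 - 4.943e-19
Step 3: F = -6.885e-19 J

-6.885e-19


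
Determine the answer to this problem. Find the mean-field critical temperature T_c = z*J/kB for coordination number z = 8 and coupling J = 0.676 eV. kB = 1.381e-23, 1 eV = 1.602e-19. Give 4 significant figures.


Step 1: z*J = 8*0.676 = 5.408 eV
Step 2: Convert to Joules: 5.408*1.602e-19 = 8.664e-19 J
Step 3: T_c = 8.664e-19 / 1.381e-23 = 6.273e+04 K

6.273e+04


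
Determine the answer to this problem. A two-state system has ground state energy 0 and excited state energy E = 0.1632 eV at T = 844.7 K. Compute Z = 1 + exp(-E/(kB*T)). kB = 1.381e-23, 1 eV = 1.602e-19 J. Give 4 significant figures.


Step 1: Compute beta*E = E*eV/(kB*T) = 0.1632*1.602e-19/(1.381e-23*844.7) = 2.241
Step 2: exp(-beta*E) = exp(-2.241) = 0.1063
Step 3: Z = 1 + 0.1063 = 1.106

1.106


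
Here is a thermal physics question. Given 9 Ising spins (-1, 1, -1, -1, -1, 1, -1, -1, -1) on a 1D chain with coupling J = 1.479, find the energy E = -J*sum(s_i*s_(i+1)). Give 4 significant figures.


Step 1: Nearest-neighbor products: -1, -1, 1, 1, -1, -1, 1, 1
Step 2: Sum of products = 0
Step 3: E = -1.479 * 0 = 0

0


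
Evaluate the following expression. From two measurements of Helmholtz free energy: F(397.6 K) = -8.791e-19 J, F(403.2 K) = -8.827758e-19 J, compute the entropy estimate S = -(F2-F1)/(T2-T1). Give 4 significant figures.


Step 1: dF = F2 - F1 = -8.827758e-19 - (-8.791e-19) = -3.6758e-21 J
Step 2: dT = T2 - T1 = 403.2 - 397.6 = 5.6 K
Step 3: S = -dF/dT = -(-3.6758e-21)/5.6 = 6.564e-22 J/K

6.564e-22


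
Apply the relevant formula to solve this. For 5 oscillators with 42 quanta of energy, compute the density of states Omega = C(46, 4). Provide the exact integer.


Step 1: Use binomial coefficient C(46, 4)
Step 2: Numerator = 46! / 42!
Step 3: Denominator = 4!
Step 4: Omega = 163185

163185


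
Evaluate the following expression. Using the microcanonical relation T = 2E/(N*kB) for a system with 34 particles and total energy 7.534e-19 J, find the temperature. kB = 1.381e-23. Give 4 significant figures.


Step 1: Numerator = 2*E = 2*7.534e-19 = 1.507e-18 J
Step 2: Denominator = N*kB = 34*1.381e-23 = 4.695e-22
Step 3: T = 1.507e-18 / 4.695e-22 = 3209 K

3209


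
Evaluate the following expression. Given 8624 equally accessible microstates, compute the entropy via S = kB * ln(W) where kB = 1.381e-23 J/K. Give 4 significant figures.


Step 1: ln(W) = ln(8624) = 9.062
Step 2: S = kB * ln(W) = 1.381e-23 * 9.062
Step 3: S = 1.252e-22 J/K

1.252e-22


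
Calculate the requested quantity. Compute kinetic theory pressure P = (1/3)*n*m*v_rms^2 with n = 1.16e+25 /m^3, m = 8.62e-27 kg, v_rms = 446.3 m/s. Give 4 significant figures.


Step 1: v_rms^2 = 446.3^2 = 1.992e+05
Step 2: n*m = 1.16e+25*8.62e-27 = 0.09999
Step 3: P = (1/3)*0.09999*1.992e+05 = 6639 Pa

6639


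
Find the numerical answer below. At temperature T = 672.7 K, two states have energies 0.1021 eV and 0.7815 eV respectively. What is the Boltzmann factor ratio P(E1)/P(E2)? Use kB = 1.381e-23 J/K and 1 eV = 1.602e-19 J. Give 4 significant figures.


Step 1: Compute energy difference dE = E1 - E2 = 0.1021 - 0.7815 = -0.6794 eV
Step 2: Convert to Joules: dE_J = -0.6794 * 1.602e-19 = -1.088e-19 J
Step 3: Compute exponent = -dE_J / (kB * T) = -(-1.088e-19) / (1.381e-23 * 672.7) = 11.72
Step 4: P(E1)/P(E2) = exp(11.72) = 1.225e+05

1.225e+05


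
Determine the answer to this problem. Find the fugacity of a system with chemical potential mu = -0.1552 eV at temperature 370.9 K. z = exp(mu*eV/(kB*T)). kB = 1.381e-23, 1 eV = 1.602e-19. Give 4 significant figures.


Step 1: Convert mu to Joules: -0.1552*1.602e-19 = -2.486e-20 J
Step 2: kB*T = 1.381e-23*370.9 = 5.122e-21 J
Step 3: mu/(kB*T) = -4.854
Step 4: z = exp(-4.854) = 0.007797

0.007797


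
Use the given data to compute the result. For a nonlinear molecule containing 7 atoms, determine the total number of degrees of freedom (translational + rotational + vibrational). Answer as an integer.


Step 1: Translational DOF = 3
Step 2: Rotational DOF (nonlinear) = 3
Step 3: Vibrational DOF = 3*7 - 6 = 15
Step 4: Total = 3 + 3 + 15 = 21

21


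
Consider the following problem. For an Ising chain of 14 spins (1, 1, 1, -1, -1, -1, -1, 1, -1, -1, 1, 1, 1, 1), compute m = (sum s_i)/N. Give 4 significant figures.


Step 1: Count up spins (+1): 8, down spins (-1): 6
Step 2: Total magnetization M = 8 - 6 = 2
Step 3: m = M/N = 2/14 = 0.1429

0.1429


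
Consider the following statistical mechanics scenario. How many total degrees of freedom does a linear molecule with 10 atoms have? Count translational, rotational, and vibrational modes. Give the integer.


Step 1: Translational DOF = 3
Step 2: Rotational DOF (linear) = 2
Step 3: Vibrational DOF = 3*10 - 5 = 25
Step 4: Total = 3 + 2 + 25 = 30

30


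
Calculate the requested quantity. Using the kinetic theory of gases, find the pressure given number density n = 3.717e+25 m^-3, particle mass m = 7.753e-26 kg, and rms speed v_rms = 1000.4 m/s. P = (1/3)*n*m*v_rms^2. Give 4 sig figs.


Step 1: v_rms^2 = 1000.4^2 = 1.001e+06
Step 2: n*m = 3.717e+25*7.753e-26 = 2.882
Step 3: P = (1/3)*2.882*1.001e+06 = 9.614e+05 Pa

9.614e+05


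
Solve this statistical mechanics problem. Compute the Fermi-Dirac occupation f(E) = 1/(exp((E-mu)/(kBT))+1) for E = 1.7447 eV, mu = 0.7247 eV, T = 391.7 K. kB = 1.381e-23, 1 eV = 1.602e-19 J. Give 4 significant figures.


Step 1: (E - mu) = 1.7447 - 0.7247 = 1.02 eV
Step 2: Convert: (E-mu)*eV = 1.634e-19 J
Step 3: x = (E-mu)*eV/(kB*T) = 30.21
Step 4: f = 1/(exp(30.21)+1) = 7.604e-14

7.604e-14


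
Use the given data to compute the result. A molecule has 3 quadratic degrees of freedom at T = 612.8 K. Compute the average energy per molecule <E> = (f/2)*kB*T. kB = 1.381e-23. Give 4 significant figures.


Step 1: f/2 = 3/2 = 1.5
Step 2: kB*T = 1.381e-23 * 612.8 = 8.463e-21
Step 3: <E> = 1.5 * 8.463e-21 = 1.269e-20 J

1.269e-20


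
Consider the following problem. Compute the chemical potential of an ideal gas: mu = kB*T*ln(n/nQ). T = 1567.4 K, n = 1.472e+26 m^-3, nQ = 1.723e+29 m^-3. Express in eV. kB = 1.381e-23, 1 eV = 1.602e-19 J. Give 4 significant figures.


Step 1: n/nQ = 1.472e+26/1.723e+29 = 0.0008543
Step 2: ln(n/nQ) = -7.065
Step 3: mu = kB*T*ln(n/nQ) = 2.165e-20*-7.065 = -1.529e-19 J
Step 4: Convert to eV: -1.529e-19/1.602e-19 = -0.9546 eV

-0.9546


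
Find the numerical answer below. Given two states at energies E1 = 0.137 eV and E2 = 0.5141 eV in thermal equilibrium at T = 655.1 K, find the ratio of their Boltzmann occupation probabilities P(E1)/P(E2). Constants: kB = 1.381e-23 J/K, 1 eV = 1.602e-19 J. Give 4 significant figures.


Step 1: Compute energy difference dE = E1 - E2 = 0.137 - 0.5141 = -0.3771 eV
Step 2: Convert to Joules: dE_J = -0.3771 * 1.602e-19 = -6.041e-20 J
Step 3: Compute exponent = -dE_J / (kB * T) = -(-6.041e-20) / (1.381e-23 * 655.1) = 6.678
Step 4: P(E1)/P(E2) = exp(6.678) = 794.4

794.4


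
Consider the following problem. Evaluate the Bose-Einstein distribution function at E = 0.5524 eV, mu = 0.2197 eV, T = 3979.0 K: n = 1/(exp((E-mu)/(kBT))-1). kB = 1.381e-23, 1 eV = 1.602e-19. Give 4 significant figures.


Step 1: (E - mu) = 0.3327 eV
Step 2: x = (E-mu)*eV/(kB*T) = 0.3327*1.602e-19/(1.381e-23*3979.0) = 0.9699
Step 3: exp(x) = 2.638
Step 4: n = 1/(exp(x)-1) = 0.6106

0.6106


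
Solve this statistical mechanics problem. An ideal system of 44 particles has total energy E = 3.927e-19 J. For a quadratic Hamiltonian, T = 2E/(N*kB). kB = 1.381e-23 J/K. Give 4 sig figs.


Step 1: Numerator = 2*E = 2*3.927e-19 = 7.854e-19 J
Step 2: Denominator = N*kB = 44*1.381e-23 = 6.076e-22
Step 3: T = 7.854e-19 / 6.076e-22 = 1293 K

1293


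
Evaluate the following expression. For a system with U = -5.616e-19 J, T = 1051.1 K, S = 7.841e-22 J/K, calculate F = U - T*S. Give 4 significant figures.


Step 1: T*S = 1051.1 * 7.841e-22 = 8.242e-19 J
Step 2: F = U - T*S = -5.616e-19 - 8.242e-19
Step 3: F = -1.386e-18 J

-1.386e-18


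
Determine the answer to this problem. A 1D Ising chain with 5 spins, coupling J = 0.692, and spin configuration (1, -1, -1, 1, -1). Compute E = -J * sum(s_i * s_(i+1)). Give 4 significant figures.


Step 1: Nearest-neighbor products: -1, 1, -1, -1
Step 2: Sum of products = -2
Step 3: E = -0.692 * -2 = 1.384

1.384


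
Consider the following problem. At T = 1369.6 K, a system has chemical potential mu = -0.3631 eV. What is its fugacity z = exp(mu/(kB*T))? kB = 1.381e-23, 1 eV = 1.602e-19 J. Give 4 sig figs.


Step 1: Convert mu to Joules: -0.3631*1.602e-19 = -5.817e-20 J
Step 2: kB*T = 1.381e-23*1369.6 = 1.891e-20 J
Step 3: mu/(kB*T) = -3.075
Step 4: z = exp(-3.075) = 0.04617

0.04617


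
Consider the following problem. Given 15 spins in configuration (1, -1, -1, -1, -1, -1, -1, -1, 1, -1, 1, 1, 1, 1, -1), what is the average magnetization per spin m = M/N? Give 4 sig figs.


Step 1: Count up spins (+1): 6, down spins (-1): 9
Step 2: Total magnetization M = 6 - 9 = -3
Step 3: m = M/N = -3/15 = -0.2

-0.2


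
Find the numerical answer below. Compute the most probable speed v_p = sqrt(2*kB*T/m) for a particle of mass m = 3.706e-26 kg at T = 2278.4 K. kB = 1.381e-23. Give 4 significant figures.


Step 1: Numerator = 2*kB*T = 2*1.381e-23*2278.4 = 6.293e-20
Step 2: Ratio = 6.293e-20 / 3.706e-26 = 1.698e+06
Step 3: v_p = sqrt(1.698e+06) = 1303 m/s

1303


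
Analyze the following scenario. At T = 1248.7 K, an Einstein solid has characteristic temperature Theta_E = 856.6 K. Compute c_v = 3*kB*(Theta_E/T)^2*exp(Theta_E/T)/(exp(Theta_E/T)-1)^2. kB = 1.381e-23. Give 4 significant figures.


Step 1: x = Theta_E/T = 856.6/1248.7 = 0.686
Step 2: x^2 = 0.4706
Step 3: exp(x) = 1.986
Step 4: c_v = 3*1.381e-23*0.4706*1.986/(1.986-1)^2 = 3.984e-23

3.984e-23


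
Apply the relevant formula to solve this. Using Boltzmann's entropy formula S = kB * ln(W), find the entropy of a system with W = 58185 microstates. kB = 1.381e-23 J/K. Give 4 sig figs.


Step 1: ln(W) = ln(58185) = 10.97
Step 2: S = kB * ln(W) = 1.381e-23 * 10.97
Step 3: S = 1.515e-22 J/K

1.515e-22


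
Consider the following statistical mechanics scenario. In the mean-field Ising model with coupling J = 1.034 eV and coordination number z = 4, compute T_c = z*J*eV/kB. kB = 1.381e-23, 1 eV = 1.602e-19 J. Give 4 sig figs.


Step 1: z*J = 4*1.034 = 4.136 eV
Step 2: Convert to Joules: 4.136*1.602e-19 = 6.626e-19 J
Step 3: T_c = 6.626e-19 / 1.381e-23 = 4.798e+04 K

4.798e+04


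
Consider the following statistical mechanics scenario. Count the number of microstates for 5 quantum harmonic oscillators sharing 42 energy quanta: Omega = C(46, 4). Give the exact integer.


Step 1: Use binomial coefficient C(46, 4)
Step 2: Numerator = 46! / 42!
Step 3: Denominator = 4!
Step 4: Omega = 163185

163185


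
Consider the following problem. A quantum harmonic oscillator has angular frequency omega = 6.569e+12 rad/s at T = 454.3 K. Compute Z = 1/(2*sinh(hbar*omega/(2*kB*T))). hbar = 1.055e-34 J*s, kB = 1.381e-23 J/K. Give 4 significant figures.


Step 1: Compute x = hbar*omega/(kB*T) = 1.055e-34*6.569e+12/(1.381e-23*454.3) = 0.1105
Step 2: x/2 = 0.05523
Step 3: sinh(x/2) = 0.05526
Step 4: Z = 1/(2*0.05526) = 9.048

9.048


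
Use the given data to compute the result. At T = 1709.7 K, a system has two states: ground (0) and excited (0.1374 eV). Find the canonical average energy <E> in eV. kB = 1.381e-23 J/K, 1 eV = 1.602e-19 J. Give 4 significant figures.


Step 1: beta*E = 0.1374*1.602e-19/(1.381e-23*1709.7) = 0.9323
Step 2: exp(-beta*E) = 0.3937
Step 3: <E> = 0.1374*0.3937/(1+0.3937) = 0.03881 eV

0.03881


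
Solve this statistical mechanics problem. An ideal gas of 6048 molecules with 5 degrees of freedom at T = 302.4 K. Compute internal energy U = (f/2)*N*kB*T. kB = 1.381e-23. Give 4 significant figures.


Step 1: f/2 = 5/2 = 2.5
Step 2: N*kB*T = 6048*1.381e-23*302.4 = 2.526e-17
Step 3: U = 2.5 * 2.526e-17 = 6.314e-17 J

6.314e-17


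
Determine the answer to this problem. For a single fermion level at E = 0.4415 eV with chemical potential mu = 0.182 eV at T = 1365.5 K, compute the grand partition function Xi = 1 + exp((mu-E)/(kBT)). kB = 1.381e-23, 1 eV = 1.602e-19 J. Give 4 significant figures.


Step 1: (mu - E) = 0.182 - 0.4415 = -0.2595 eV
Step 2: x = (mu-E)*eV/(kB*T) = -0.2595*1.602e-19/(1.381e-23*1365.5) = -2.205
Step 3: exp(x) = 0.1103
Step 4: Xi = 1 + 0.1103 = 1.11

1.11


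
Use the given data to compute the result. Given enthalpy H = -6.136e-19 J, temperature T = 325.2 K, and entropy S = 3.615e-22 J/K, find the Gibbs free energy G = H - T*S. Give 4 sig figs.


Step 1: T*S = 325.2 * 3.615e-22 = 1.176e-19 J
Step 2: G = H - T*S = -6.136e-19 - 1.176e-19
Step 3: G = -7.312e-19 J

-7.312e-19


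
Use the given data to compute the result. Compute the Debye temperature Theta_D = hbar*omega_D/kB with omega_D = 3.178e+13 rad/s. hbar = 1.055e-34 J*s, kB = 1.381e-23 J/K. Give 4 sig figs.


Step 1: hbar*omega_D = 1.055e-34 * 3.178e+13 = 3.353e-21 J
Step 2: Theta_D = 3.353e-21 / 1.381e-23
Step 3: Theta_D = 242.8 K

242.8


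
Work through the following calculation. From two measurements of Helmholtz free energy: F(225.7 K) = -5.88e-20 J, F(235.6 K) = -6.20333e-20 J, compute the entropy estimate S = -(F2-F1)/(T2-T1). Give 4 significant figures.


Step 1: dF = F2 - F1 = -6.20333e-20 - (-5.88e-20) = -3.2333e-21 J
Step 2: dT = T2 - T1 = 235.6 - 225.7 = 9.9 K
Step 3: S = -dF/dT = -(-3.2333e-21)/9.9 = 3.266e-22 J/K

3.266e-22


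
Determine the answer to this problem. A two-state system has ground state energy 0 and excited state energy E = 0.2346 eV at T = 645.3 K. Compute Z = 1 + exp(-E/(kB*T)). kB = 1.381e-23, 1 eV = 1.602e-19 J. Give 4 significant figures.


Step 1: Compute beta*E = E*eV/(kB*T) = 0.2346*1.602e-19/(1.381e-23*645.3) = 4.217
Step 2: exp(-beta*E) = exp(-4.217) = 0.01474
Step 3: Z = 1 + 0.01474 = 1.015

1.015


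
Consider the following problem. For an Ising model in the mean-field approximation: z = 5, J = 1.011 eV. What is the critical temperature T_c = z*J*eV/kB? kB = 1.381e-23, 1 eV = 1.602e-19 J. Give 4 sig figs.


Step 1: z*J = 5*1.011 = 5.055 eV
Step 2: Convert to Joules: 5.055*1.602e-19 = 8.098e-19 J
Step 3: T_c = 8.098e-19 / 1.381e-23 = 5.864e+04 K

5.864e+04


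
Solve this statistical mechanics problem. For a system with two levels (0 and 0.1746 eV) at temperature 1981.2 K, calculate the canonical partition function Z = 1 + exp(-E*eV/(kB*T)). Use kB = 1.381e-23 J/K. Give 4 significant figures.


Step 1: Compute beta*E = E*eV/(kB*T) = 0.1746*1.602e-19/(1.381e-23*1981.2) = 1.022
Step 2: exp(-beta*E) = exp(-1.022) = 0.3598
Step 3: Z = 1 + 0.3598 = 1.36

1.36


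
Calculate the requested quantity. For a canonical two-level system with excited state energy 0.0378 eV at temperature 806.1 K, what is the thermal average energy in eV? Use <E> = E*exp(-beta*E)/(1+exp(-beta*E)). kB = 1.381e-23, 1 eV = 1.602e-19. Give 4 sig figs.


Step 1: beta*E = 0.0378*1.602e-19/(1.381e-23*806.1) = 0.544
Step 2: exp(-beta*E) = 0.5804
Step 3: <E> = 0.0378*0.5804/(1+0.5804) = 0.01388 eV

0.01388


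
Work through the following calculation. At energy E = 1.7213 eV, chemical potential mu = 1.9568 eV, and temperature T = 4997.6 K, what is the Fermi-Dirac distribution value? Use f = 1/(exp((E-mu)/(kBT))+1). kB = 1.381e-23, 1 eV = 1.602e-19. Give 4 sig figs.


Step 1: (E - mu) = 1.7213 - 1.9568 = -0.2355 eV
Step 2: Convert: (E-mu)*eV = -3.773e-20 J
Step 3: x = (E-mu)*eV/(kB*T) = -0.5466
Step 4: f = 1/(exp(-0.5466)+1) = 0.6334

0.6334


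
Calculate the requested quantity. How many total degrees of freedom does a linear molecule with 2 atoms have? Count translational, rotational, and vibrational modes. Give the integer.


Step 1: Translational DOF = 3
Step 2: Rotational DOF (linear) = 2
Step 3: Vibrational DOF = 3*2 - 5 = 1
Step 4: Total = 3 + 2 + 1 = 6

6


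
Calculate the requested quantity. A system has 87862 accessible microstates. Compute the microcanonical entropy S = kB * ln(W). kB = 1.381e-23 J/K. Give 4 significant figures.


Step 1: ln(W) = ln(87862) = 11.38
Step 2: S = kB * ln(W) = 1.381e-23 * 11.38
Step 3: S = 1.572e-22 J/K

1.572e-22


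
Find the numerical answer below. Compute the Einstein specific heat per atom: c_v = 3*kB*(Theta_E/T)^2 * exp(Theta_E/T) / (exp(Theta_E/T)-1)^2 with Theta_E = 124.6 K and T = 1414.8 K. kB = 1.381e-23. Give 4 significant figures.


Step 1: x = Theta_E/T = 124.6/1414.8 = 0.08807
Step 2: x^2 = 0.007756
Step 3: exp(x) = 1.092
Step 4: c_v = 3*1.381e-23*0.007756*1.092/(1.092-1)^2 = 4.14e-23

4.14e-23


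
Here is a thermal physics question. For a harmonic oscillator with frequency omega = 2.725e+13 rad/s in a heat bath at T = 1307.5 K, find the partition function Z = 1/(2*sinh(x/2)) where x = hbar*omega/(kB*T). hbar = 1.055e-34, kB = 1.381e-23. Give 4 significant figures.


Step 1: Compute x = hbar*omega/(kB*T) = 1.055e-34*2.725e+13/(1.381e-23*1307.5) = 0.1592
Step 2: x/2 = 0.07961
Step 3: sinh(x/2) = 0.07969
Step 4: Z = 1/(2*0.07969) = 6.274

6.274


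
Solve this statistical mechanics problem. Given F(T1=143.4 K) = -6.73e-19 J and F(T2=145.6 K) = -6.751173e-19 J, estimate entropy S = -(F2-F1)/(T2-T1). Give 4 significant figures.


Step 1: dF = F2 - F1 = -6.751173e-19 - (-6.73e-19) = -2.1173e-21 J
Step 2: dT = T2 - T1 = 145.6 - 143.4 = 2.2 K
Step 3: S = -dF/dT = -(-2.1173e-21)/2.2 = 9.624e-22 J/K

9.624e-22


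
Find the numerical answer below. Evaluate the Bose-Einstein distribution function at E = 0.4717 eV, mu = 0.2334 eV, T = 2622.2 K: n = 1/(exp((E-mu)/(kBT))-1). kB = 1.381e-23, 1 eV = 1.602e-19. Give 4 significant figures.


Step 1: (E - mu) = 0.2383 eV
Step 2: x = (E-mu)*eV/(kB*T) = 0.2383*1.602e-19/(1.381e-23*2622.2) = 1.054
Step 3: exp(x) = 2.87
Step 4: n = 1/(exp(x)-1) = 0.5348

0.5348


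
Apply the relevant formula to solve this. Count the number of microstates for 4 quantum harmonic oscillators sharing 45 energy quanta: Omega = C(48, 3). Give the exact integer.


Step 1: Use binomial coefficient C(48, 3)
Step 2: Numerator = 48! / 45!
Step 3: Denominator = 3!
Step 4: Omega = 17296

17296


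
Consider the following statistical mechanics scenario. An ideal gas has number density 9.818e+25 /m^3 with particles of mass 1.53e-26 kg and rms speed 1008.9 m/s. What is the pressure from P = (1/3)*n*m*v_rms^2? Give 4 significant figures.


Step 1: v_rms^2 = 1008.9^2 = 1.018e+06
Step 2: n*m = 9.818e+25*1.53e-26 = 1.502
Step 3: P = (1/3)*1.502*1.018e+06 = 5.097e+05 Pa

5.097e+05


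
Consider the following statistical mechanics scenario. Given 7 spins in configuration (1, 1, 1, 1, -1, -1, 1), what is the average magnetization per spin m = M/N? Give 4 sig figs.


Step 1: Count up spins (+1): 5, down spins (-1): 2
Step 2: Total magnetization M = 5 - 2 = 3
Step 3: m = M/N = 3/7 = 0.4286

0.4286


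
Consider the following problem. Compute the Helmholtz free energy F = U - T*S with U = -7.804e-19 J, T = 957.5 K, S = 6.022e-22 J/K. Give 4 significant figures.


Step 1: T*S = 957.5 * 6.022e-22 = 5.766e-19 J
Step 2: F = U - T*S = -7.804e-19 - 5.766e-19
Step 3: F = -1.357e-18 J

-1.357e-18


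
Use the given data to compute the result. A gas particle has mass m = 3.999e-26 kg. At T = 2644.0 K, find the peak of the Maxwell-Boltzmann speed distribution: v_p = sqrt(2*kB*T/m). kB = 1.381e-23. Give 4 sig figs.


Step 1: Numerator = 2*kB*T = 2*1.381e-23*2644.0 = 7.303e-20
Step 2: Ratio = 7.303e-20 / 3.999e-26 = 1.826e+06
Step 3: v_p = sqrt(1.826e+06) = 1351 m/s

1351


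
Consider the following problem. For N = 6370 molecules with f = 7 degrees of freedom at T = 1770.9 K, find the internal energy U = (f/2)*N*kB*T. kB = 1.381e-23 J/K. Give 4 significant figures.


Step 1: f/2 = 7/2 = 3.5
Step 2: N*kB*T = 6370*1.381e-23*1770.9 = 1.558e-16
Step 3: U = 3.5 * 1.558e-16 = 5.452e-16 J

5.452e-16


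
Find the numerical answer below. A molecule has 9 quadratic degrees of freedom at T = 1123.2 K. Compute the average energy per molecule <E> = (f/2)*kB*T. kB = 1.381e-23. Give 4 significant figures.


Step 1: f/2 = 9/2 = 4.5
Step 2: kB*T = 1.381e-23 * 1123.2 = 1.551e-20
Step 3: <E> = 4.5 * 1.551e-20 = 6.98e-20 J

6.98e-20


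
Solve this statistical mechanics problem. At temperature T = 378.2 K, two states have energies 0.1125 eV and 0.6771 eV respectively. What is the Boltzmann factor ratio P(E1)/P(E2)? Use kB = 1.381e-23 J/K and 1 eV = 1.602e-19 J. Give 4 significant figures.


Step 1: Compute energy difference dE = E1 - E2 = 0.1125 - 0.6771 = -0.5646 eV
Step 2: Convert to Joules: dE_J = -0.5646 * 1.602e-19 = -9.045e-20 J
Step 3: Compute exponent = -dE_J / (kB * T) = -(-9.045e-20) / (1.381e-23 * 378.2) = 17.32
Step 4: P(E1)/P(E2) = exp(17.32) = 3.319e+07

3.319e+07


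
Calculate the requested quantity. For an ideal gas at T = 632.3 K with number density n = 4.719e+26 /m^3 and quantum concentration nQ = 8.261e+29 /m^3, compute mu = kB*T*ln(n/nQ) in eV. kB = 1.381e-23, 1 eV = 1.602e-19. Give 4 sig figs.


Step 1: n/nQ = 4.719e+26/8.261e+29 = 0.0005712
Step 2: ln(n/nQ) = -7.468
Step 3: mu = kB*T*ln(n/nQ) = 8.732e-21*-7.468 = -6.521e-20 J
Step 4: Convert to eV: -6.521e-20/1.602e-19 = -0.407 eV

-0.407


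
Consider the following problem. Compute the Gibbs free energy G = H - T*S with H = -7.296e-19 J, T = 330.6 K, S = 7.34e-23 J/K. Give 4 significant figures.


Step 1: T*S = 330.6 * 7.34e-23 = 2.427e-20 J
Step 2: G = H - T*S = -7.296e-19 - 2.427e-20
Step 3: G = -7.539e-19 J

-7.539e-19


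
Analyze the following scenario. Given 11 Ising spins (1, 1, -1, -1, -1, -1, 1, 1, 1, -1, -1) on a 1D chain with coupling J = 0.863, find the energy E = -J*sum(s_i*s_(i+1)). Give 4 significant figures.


Step 1: Nearest-neighbor products: 1, -1, 1, 1, 1, -1, 1, 1, -1, 1
Step 2: Sum of products = 4
Step 3: E = -0.863 * 4 = -3.452

-3.452


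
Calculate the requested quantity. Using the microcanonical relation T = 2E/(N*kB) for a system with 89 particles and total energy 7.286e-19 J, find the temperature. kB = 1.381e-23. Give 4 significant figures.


Step 1: Numerator = 2*E = 2*7.286e-19 = 1.457e-18 J
Step 2: Denominator = N*kB = 89*1.381e-23 = 1.229e-21
Step 3: T = 1.457e-18 / 1.229e-21 = 1186 K

1186


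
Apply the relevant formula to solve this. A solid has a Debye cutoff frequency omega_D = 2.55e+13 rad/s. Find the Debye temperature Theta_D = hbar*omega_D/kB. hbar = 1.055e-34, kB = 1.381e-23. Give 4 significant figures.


Step 1: hbar*omega_D = 1.055e-34 * 2.55e+13 = 2.69e-21 J
Step 2: Theta_D = 2.69e-21 / 1.381e-23
Step 3: Theta_D = 194.8 K

194.8
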